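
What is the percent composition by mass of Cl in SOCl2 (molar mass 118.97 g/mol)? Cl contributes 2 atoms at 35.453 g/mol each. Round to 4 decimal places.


pct = 100 * (n_elem * M_elem) / M_total
mass_contribution = 2 * 35.453 = 70.906 g/mol
pct = 100 * 70.906 / 118.97
pct = 59.59989913 %, rounded to 4 dp:

59.5999 %


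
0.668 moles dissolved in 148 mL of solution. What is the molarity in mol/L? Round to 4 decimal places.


Convert volume to liters: V_L = V_mL / 1000.
V_L = 148 / 1000 = 0.148 L
M = n / V_L = 0.668 / 0.148
M = 4.51351351 mol/L, rounded to 4 dp:

4.5135 mol/L


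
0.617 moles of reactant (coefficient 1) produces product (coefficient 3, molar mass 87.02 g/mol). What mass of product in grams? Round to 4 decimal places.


Use the coefficient ratio to convert reactant moles to product moles, then multiply by the product's molar mass.
moles_P = moles_R * (coeff_P / coeff_R) = 0.617 * (3/1) = 1.851
mass_P = moles_P * M_P = 1.851 * 87.02
mass_P = 161.07402 g, rounded to 4 dp:

161.0740 g


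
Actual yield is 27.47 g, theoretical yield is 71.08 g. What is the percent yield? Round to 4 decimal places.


% yield = 100 * actual / theoretical
% yield = 100 * 27.47 / 71.08
% yield = 38.64659539 %, rounded to 4 dp:

38.6466 %


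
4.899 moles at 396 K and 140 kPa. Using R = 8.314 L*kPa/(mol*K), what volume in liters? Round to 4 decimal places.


PV = nRT, solve for V = nRT / P.
nRT = 4.899 * 8.314 * 396 = 16129.1933
V = 16129.1933 / 140
V = 115.20852357 L, rounded to 4 dp:

115.2085 L


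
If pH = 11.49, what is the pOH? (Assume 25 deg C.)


At 25 deg C, pH + pOH = 14.
pOH = 14 - pH = 14 - 11.49
pOH = 2.51:

2.51


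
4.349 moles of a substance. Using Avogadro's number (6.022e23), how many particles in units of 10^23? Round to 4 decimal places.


N = n * NA, then divide by 1e23 for the requested units.
N / 1e23 = n * 6.022
N / 1e23 = 4.349 * 6.022
N / 1e23 = 26.189678, rounded to 4 dp:

26.1897


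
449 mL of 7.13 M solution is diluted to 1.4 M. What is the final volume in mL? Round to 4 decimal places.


Dilution: M1*V1 = M2*V2, solve for V2.
V2 = M1*V1 / M2
V2 = 7.13 * 449 / 1.4
V2 = 3201.37 / 1.4
V2 = 2286.69285714 mL, rounded to 4 dp:

2286.6929 mL


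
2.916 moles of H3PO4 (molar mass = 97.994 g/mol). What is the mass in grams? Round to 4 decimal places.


mass = n * M
mass = 2.916 * 97.994
mass = 285.750504 g, rounded to 4 dp:

285.7505 g


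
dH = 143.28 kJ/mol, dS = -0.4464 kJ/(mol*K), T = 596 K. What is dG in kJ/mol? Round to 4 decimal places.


Gibbs: dG = dH - T*dS (consistent units, dS already in kJ/(mol*K)).
T*dS = 596 * -0.4464 = -266.0544
dG = 143.28 - (-266.0544)
dG = 409.3344 kJ/mol, rounded to 4 dp:

409.3344 kJ/mol


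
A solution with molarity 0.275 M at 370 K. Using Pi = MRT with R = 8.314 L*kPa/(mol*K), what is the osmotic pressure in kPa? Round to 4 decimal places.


Osmotic pressure (van't Hoff): Pi = M*R*T.
RT = 8.314 * 370 = 3076.18
Pi = 0.275 * 3076.18
Pi = 845.9495 kPa, rounded to 4 dp:

845.9495 kPa


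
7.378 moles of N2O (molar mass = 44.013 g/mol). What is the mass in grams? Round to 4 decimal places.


mass = n * M
mass = 7.378 * 44.013
mass = 324.727914 g, rounded to 4 dp:

324.7279 g


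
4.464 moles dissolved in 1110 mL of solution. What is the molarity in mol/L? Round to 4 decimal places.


Convert volume to liters: V_L = V_mL / 1000.
V_L = 1110 / 1000 = 1.11 L
M = n / V_L = 4.464 / 1.11
M = 4.02162162 mol/L, rounded to 4 dp:

4.0216 mol/L


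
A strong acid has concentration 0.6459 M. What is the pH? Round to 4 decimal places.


A strong acid dissociates completely, so [H+] equals the given concentration.
pH = -log10([H+]) = -log10(0.6459)
pH = 0.18983472, rounded to 4 dp:

0.1898


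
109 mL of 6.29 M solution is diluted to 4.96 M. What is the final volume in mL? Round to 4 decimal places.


Dilution: M1*V1 = M2*V2, solve for V2.
V2 = M1*V1 / M2
V2 = 6.29 * 109 / 4.96
V2 = 685.61 / 4.96
V2 = 138.22782258 mL, rounded to 4 dp:

138.2278 mL


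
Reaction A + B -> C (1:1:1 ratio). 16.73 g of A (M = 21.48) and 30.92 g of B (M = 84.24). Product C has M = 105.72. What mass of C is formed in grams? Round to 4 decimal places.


Find moles of each reactant; the smaller value is the limiting reagent in a 1:1:1 reaction, so moles_C equals moles of the limiter.
n_A = mass_A / M_A = 16.73 / 21.48 = 0.778864 mol
n_B = mass_B / M_B = 30.92 / 84.24 = 0.367047 mol
Limiting reagent: B (smaller), n_limiting = 0.367047 mol
mass_C = n_limiting * M_C = 0.367047 * 105.72
mass_C = 38.80420884 g, rounded to 4 dp:

38.8042 g


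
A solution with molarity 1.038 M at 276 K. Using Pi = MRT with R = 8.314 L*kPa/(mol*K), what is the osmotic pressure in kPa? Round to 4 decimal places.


Osmotic pressure (van't Hoff): Pi = M*R*T.
RT = 8.314 * 276 = 2294.664
Pi = 1.038 * 2294.664
Pi = 2381.861232 kPa, rounded to 4 dp:

2381.8612 kPa


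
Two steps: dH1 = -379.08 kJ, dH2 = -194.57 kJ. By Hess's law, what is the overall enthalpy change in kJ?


Hess's law: enthalpy is a state function, so add the step enthalpies.
dH_total = dH1 + dH2 = -379.08 + (-194.57)
dH_total = -573.65 kJ:

-573.65 kJ


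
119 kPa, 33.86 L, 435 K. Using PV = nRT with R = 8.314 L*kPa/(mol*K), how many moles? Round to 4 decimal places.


PV = nRT, solve for n = PV / (RT).
PV = 119 * 33.86 = 4029.34
RT = 8.314 * 435 = 3616.59
n = 4029.34 / 3616.59
n = 1.11412684 mol, rounded to 4 dp:

1.1141 mol


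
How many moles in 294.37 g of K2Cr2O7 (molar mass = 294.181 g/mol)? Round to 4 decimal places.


n = mass / M
n = 294.37 / 294.181
n = 1.00064246 mol, rounded to 4 dp:

1.0006 mol


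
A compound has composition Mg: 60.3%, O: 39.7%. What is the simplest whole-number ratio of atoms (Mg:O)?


Assume 100 g of compound, divide each mass% by atomic mass to get moles, then normalize by the smallest to get a raw atom ratio.
Moles per 100 g: Mg: 60.3/24.305 = 2.481, O: 39.7/15.999 = 2.4814
Raw ratio (divide by min = 2.481): Mg: 1.0, O: 1.0
Multiply by 1 to clear fractions: Mg: 1.0 ~= 1, O: 1.0 ~= 1
Reduce by GCD to get the simplest whole-number ratio:

1:1


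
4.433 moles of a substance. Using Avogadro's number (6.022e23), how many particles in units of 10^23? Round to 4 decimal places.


N = n * NA, then divide by 1e23 for the requested units.
N / 1e23 = n * 6.022
N / 1e23 = 4.433 * 6.022
N / 1e23 = 26.695526, rounded to 4 dp:

26.6955


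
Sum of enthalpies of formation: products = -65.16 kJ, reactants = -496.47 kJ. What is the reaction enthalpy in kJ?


dH_rxn = sum(dH_f products) - sum(dH_f reactants)
dH_rxn = -65.16 - (-496.47)
dH_rxn = 431.31 kJ:

431.31 kJ


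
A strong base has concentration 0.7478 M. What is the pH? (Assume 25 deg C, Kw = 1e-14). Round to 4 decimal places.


A strong base dissociates completely, so [OH-] equals the given concentration.
pOH = -log10([OH-]) = -log10(0.7478) = 0.126215
pH = 14 - pOH = 14 - 0.126215
pH = 13.873785, rounded to 4 dp:

13.8738


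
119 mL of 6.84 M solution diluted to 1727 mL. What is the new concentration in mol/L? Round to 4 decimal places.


Dilution: M1*V1 = M2*V2, solve for M2.
M2 = M1*V1 / V2
M2 = 6.84 * 119 / 1727
M2 = 813.96 / 1727
M2 = 0.47131442 mol/L, rounded to 4 dp:

0.4713 mol/L


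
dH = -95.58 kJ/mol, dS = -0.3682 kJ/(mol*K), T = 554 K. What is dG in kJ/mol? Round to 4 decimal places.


Gibbs: dG = dH - T*dS (consistent units, dS already in kJ/(mol*K)).
T*dS = 554 * -0.3682 = -203.9828
dG = -95.58 - (-203.9828)
dG = 108.4028 kJ/mol, rounded to 4 dp:

108.4028 kJ/mol


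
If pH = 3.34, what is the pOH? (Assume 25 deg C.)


At 25 deg C, pH + pOH = 14.
pOH = 14 - pH = 14 - 3.34
pOH = 10.66:

10.66


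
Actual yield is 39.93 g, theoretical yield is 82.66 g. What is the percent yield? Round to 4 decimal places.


% yield = 100 * actual / theoretical
% yield = 100 * 39.93 / 82.66
% yield = 48.30631503 %, rounded to 4 dp:

48.3063 %


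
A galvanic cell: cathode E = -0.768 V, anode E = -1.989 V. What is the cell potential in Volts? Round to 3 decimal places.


Standard cell potential: E_cell = E_cathode - E_anode.
E_cell = -0.768 - (-1.989)
E_cell = 1.221 V, rounded to 3 dp:

1.221 V


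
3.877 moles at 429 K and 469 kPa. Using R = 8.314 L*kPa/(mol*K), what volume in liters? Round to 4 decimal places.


PV = nRT, solve for V = nRT / P.
nRT = 3.877 * 8.314 * 429 = 13828.1192
V = 13828.1192 / 469
V = 29.48426269 L, rounded to 4 dp:

29.4843 L


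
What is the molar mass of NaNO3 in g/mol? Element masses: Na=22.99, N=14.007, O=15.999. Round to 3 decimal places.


M = sum(count * atomic_mass) over atoms.
M = 1*22.99 + 1*14.007 + 3*15.999
M = 22.99 + 14.007 + 47.997
M = 84.994 g/mol, rounded to 3 dp:

84.994 g/mol


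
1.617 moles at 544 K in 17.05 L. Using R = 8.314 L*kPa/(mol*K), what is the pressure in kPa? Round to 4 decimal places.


PV = nRT, solve for P = nRT / V.
nRT = 1.617 * 8.314 * 544 = 7313.3935
P = 7313.3935 / 17.05
P = 428.93803519 kPa, rounded to 4 dp:

428.9380 kPa


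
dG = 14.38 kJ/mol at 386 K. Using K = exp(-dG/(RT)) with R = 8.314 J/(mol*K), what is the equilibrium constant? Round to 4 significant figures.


dG is in kJ/mol; multiply by 1000 to match R in J/(mol*K).
RT = 8.314 * 386 = 3209.204 J/mol
exponent = -dG*1000 / (RT) = -(14.38*1000) / 3209.204 = -4.48086192
K = exp(-4.48086192)
K = 0.011323649, rounded to 4 significant figures:

0.01132


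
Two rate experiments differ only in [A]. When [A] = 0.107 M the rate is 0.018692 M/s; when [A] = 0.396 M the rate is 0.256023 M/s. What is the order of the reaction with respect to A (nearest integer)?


Rate is proportional to [A]^n, so rate2/rate1 = ([A]2/[A]1)^n. Take logs to solve for n.
rate2/rate1 = 0.256023 / 0.018692 = 13.6969
[A]2/[A]1 = 0.396 / 0.107 = 3.7009
n = ln(13.6969) / ln(3.7009) = 2.0
Nearest integer order:

2


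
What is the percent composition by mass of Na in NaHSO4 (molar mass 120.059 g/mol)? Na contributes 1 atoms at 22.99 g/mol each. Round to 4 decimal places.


pct = 100 * (n_elem * M_elem) / M_total
mass_contribution = 1 * 22.99 = 22.99 g/mol
pct = 100 * 22.99 / 120.059
pct = 19.14891845 %, rounded to 4 dp:

19.1489 %


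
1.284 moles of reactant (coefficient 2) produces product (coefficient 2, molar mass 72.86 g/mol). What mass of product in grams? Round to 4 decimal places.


Use the coefficient ratio to convert reactant moles to product moles, then multiply by the product's molar mass.
moles_P = moles_R * (coeff_P / coeff_R) = 1.284 * (2/2) = 1.284
mass_P = moles_P * M_P = 1.284 * 72.86
mass_P = 93.55224 g, rounded to 4 dp:

93.5522 g


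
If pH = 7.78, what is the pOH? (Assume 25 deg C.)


At 25 deg C, pH + pOH = 14.
pOH = 14 - pH = 14 - 7.78
pOH = 6.22:

6.22


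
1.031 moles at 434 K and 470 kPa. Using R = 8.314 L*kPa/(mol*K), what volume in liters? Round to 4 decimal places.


PV = nRT, solve for V = nRT / P.
nRT = 1.031 * 8.314 * 434 = 3720.1326
V = 3720.1326 / 470
V = 7.91517574 L, rounded to 4 dp:

7.9152 L


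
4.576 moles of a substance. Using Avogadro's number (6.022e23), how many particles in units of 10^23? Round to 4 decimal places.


N = n * NA, then divide by 1e23 for the requested units.
N / 1e23 = n * 6.022
N / 1e23 = 4.576 * 6.022
N / 1e23 = 27.556672, rounded to 4 dp:

27.5567


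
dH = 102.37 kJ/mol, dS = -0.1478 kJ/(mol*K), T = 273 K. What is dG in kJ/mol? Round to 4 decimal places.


Gibbs: dG = dH - T*dS (consistent units, dS already in kJ/(mol*K)).
T*dS = 273 * -0.1478 = -40.3494
dG = 102.37 - (-40.3494)
dG = 142.7194 kJ/mol, rounded to 4 dp:

142.7194 kJ/mol


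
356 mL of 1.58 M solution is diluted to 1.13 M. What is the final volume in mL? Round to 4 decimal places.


Dilution: M1*V1 = M2*V2, solve for V2.
V2 = M1*V1 / M2
V2 = 1.58 * 356 / 1.13
V2 = 562.48 / 1.13
V2 = 497.7699115 mL, rounded to 4 dp:

497.7699 mL


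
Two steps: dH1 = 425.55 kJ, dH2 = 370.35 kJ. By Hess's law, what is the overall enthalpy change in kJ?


Hess's law: enthalpy is a state function, so add the step enthalpies.
dH_total = dH1 + dH2 = 425.55 + (370.35)
dH_total = 795.9 kJ:

795.90 kJ


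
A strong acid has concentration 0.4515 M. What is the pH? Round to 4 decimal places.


A strong acid dissociates completely, so [H+] equals the given concentration.
pH = -log10([H+]) = -log10(0.4515)
pH = 0.34534225, rounded to 4 dp:

0.3453


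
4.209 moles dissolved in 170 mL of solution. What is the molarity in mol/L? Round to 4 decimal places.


Convert volume to liters: V_L = V_mL / 1000.
V_L = 170 / 1000 = 0.17 L
M = n / V_L = 4.209 / 0.17
M = 24.75882353 mol/L, rounded to 4 dp:

24.7588 mol/L


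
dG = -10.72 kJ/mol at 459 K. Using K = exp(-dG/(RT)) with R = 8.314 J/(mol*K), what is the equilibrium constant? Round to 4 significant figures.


dG is in kJ/mol; multiply by 1000 to match R in J/(mol*K).
RT = 8.314 * 459 = 3816.126 J/mol
exponent = -dG*1000 / (RT) = -(-10.72*1000) / 3816.126 = 2.80913156
K = exp(2.80913156)
K = 16.5955, rounded to 4 significant figures:

16.60


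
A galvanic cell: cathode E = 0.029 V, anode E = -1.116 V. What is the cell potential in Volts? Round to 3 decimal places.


Standard cell potential: E_cell = E_cathode - E_anode.
E_cell = 0.029 - (-1.116)
E_cell = 1.145 V, rounded to 3 dp:

1.145 V


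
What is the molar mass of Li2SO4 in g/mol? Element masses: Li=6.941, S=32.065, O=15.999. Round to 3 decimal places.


M = sum(count * atomic_mass) over atoms.
M = 2*6.941 + 1*32.065 + 4*15.999
M = 13.882 + 32.065 + 63.996
M = 109.943 g/mol, rounded to 3 dp:

109.943 g/mol


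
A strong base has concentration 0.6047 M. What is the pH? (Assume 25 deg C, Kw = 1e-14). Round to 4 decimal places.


A strong base dissociates completely, so [OH-] equals the given concentration.
pOH = -log10([OH-]) = -log10(0.6047) = 0.21846
pH = 14 - pOH = 14 - 0.21846
pH = 13.78154, rounded to 4 dp:

13.7815


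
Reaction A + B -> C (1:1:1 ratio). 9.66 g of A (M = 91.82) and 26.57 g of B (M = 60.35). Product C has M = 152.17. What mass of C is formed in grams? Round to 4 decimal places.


Find moles of each reactant; the smaller value is the limiting reagent in a 1:1:1 reaction, so moles_C equals moles of the limiter.
n_A = mass_A / M_A = 9.66 / 91.82 = 0.105206 mol
n_B = mass_B / M_B = 26.57 / 60.35 = 0.440265 mol
Limiting reagent: A (smaller), n_limiting = 0.105206 mol
mass_C = n_limiting * M_C = 0.105206 * 152.17
mass_C = 16.00919702 g, rounded to 4 dp:

16.0092 g


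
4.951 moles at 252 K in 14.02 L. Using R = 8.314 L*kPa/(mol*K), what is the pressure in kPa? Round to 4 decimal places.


PV = nRT, solve for P = nRT / V.
nRT = 4.951 * 8.314 * 252 = 10372.9787
P = 10372.9787 / 14.02
P = 739.87009272 kPa, rounded to 4 dp:

739.8701 kPa


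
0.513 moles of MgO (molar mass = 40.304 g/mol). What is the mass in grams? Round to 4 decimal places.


mass = n * M
mass = 0.513 * 40.304
mass = 20.675952 g, rounded to 4 dp:

20.6760 g


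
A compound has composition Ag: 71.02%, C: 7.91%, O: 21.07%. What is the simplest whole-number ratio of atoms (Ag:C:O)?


Assume 100 g of compound, divide each mass% by atomic mass to get moles, then normalize by the smallest to get a raw atom ratio.
Moles per 100 g: Ag: 71.02/107.868 = 0.6584, C: 7.91/12.011 = 0.6586, O: 21.07/15.999 = 1.317
Raw ratio (divide by min = 0.6584): Ag: 1.0, C: 1.0, O: 2.0
Multiply by 1 to clear fractions: Ag: 1.0 ~= 1, C: 1.0 ~= 1, O: 2.0 ~= 2
Reduce by GCD to get the simplest whole-number ratio:

1:1:2


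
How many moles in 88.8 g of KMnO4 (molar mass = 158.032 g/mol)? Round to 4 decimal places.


n = mass / M
n = 88.8 / 158.032
n = 0.56191151 mol, rounded to 4 dp:

0.5619 mol


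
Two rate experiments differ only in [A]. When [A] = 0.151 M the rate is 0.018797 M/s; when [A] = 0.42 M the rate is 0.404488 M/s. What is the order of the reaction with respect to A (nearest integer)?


Rate is proportional to [A]^n, so rate2/rate1 = ([A]2/[A]1)^n. Take logs to solve for n.
rate2/rate1 = 0.404488 / 0.018797 = 21.5188
[A]2/[A]1 = 0.42 / 0.151 = 2.7815
n = ln(21.5188) / ln(2.7815) = 3.0
Nearest integer order:

3


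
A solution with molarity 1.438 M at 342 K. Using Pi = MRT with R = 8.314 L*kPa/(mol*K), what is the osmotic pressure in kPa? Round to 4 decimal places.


Osmotic pressure (van't Hoff): Pi = M*R*T.
RT = 8.314 * 342 = 2843.388
Pi = 1.438 * 2843.388
Pi = 4088.791944 kPa, rounded to 4 dp:

4088.7919 kPa


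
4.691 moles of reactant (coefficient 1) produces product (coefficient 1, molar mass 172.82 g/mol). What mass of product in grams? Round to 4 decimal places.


Use the coefficient ratio to convert reactant moles to product moles, then multiply by the product's molar mass.
moles_P = moles_R * (coeff_P / coeff_R) = 4.691 * (1/1) = 4.691
mass_P = moles_P * M_P = 4.691 * 172.82
mass_P = 810.69862 g, rounded to 4 dp:

810.6986 g


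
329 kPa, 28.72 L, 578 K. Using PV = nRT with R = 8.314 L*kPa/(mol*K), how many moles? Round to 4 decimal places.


PV = nRT, solve for n = PV / (RT).
PV = 329 * 28.72 = 9448.88
RT = 8.314 * 578 = 4805.492
n = 9448.88 / 4805.492
n = 1.96626693 mol, rounded to 4 dp:

1.9663 mol


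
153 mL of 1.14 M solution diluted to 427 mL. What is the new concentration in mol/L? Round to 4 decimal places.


Dilution: M1*V1 = M2*V2, solve for M2.
M2 = M1*V1 / V2
M2 = 1.14 * 153 / 427
M2 = 174.42 / 427
M2 = 0.40847775 mol/L, rounded to 4 dp:

0.4085 mol/L


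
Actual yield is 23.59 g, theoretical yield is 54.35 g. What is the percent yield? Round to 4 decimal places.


% yield = 100 * actual / theoretical
% yield = 100 * 23.59 / 54.35
% yield = 43.40386385 %, rounded to 4 dp:

43.4039 %


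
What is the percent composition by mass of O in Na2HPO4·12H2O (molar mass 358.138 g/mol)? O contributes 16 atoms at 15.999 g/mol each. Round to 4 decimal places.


pct = 100 * (n_elem * M_elem) / M_total
mass_contribution = 16 * 15.999 = 255.984 g/mol
pct = 100 * 255.984 / 358.138
pct = 71.47635828 %, rounded to 4 dp:

71.4764 %


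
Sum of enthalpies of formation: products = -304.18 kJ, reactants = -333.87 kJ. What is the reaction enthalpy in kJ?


dH_rxn = sum(dH_f products) - sum(dH_f reactants)
dH_rxn = -304.18 - (-333.87)
dH_rxn = 29.69 kJ:

29.69 kJ


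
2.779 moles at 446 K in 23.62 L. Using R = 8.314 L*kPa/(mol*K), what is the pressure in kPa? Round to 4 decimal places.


PV = nRT, solve for P = nRT / V.
nRT = 2.779 * 8.314 * 446 = 10304.6543
P = 10304.6543 / 23.62
P = 436.26817528 kPa, rounded to 4 dp:

436.2682 kPa


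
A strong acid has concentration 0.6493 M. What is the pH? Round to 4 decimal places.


A strong acid dissociates completely, so [H+] equals the given concentration.
pH = -log10([H+]) = -log10(0.6493)
pH = 0.1875546, rounded to 4 dp:

0.1876


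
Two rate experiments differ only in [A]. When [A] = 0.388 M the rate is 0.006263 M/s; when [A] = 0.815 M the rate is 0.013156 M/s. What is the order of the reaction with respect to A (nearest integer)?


Rate is proportional to [A]^n, so rate2/rate1 = ([A]2/[A]1)^n. Take logs to solve for n.
rate2/rate1 = 0.013156 / 0.006263 = 2.1006
[A]2/[A]1 = 0.815 / 0.388 = 2.1005
n = ln(2.1006) / ln(2.1005) = 1.0
Nearest integer order:

1


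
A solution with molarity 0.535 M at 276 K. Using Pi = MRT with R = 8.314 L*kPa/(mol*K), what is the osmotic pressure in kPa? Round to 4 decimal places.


Osmotic pressure (van't Hoff): Pi = M*R*T.
RT = 8.314 * 276 = 2294.664
Pi = 0.535 * 2294.664
Pi = 1227.64524 kPa, rounded to 4 dp:

1227.6452 kPa


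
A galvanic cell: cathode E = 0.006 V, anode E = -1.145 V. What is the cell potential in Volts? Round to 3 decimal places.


Standard cell potential: E_cell = E_cathode - E_anode.
E_cell = 0.006 - (-1.145)
E_cell = 1.151 V, rounded to 3 dp:

1.151 V


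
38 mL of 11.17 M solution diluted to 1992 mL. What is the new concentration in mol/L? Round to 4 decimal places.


Dilution: M1*V1 = M2*V2, solve for M2.
M2 = M1*V1 / V2
M2 = 11.17 * 38 / 1992
M2 = 424.46 / 1992
M2 = 0.21308233 mol/L, rounded to 4 dp:

0.2131 mol/L


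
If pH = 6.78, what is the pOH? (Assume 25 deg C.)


At 25 deg C, pH + pOH = 14.
pOH = 14 - pH = 14 - 6.78
pOH = 7.22:

7.22


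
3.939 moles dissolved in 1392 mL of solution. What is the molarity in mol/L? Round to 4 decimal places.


Convert volume to liters: V_L = V_mL / 1000.
V_L = 1392 / 1000 = 1.392 L
M = n / V_L = 3.939 / 1.392
M = 2.82974138 mol/L, rounded to 4 dp:

2.8297 mol/L


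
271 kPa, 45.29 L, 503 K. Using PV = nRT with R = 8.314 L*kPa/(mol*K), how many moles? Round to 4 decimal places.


PV = nRT, solve for n = PV / (RT).
PV = 271 * 45.29 = 12273.59
RT = 8.314 * 503 = 4181.942
n = 12273.59 / 4181.942
n = 2.93490201 mol, rounded to 4 dp:

2.9349 mol


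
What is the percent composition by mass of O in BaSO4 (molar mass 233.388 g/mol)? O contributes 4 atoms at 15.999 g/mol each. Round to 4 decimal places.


pct = 100 * (n_elem * M_elem) / M_total
mass_contribution = 4 * 15.999 = 63.996 g/mol
pct = 100 * 63.996 / 233.388
pct = 27.42043293 %, rounded to 4 dp:

27.4204 %


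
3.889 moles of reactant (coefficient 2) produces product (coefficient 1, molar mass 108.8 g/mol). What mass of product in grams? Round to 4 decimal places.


Use the coefficient ratio to convert reactant moles to product moles, then multiply by the product's molar mass.
moles_P = moles_R * (coeff_P / coeff_R) = 3.889 * (1/2) = 1.9445
mass_P = moles_P * M_P = 1.9445 * 108.8
mass_P = 211.5616 g, rounded to 4 dp:

211.5616 g


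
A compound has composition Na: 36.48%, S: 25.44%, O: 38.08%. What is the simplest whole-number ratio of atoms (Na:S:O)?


Assume 100 g of compound, divide each mass% by atomic mass to get moles, then normalize by the smallest to get a raw atom ratio.
Moles per 100 g: Na: 36.48/22.99 = 1.5868, S: 25.44/32.065 = 0.7934, O: 38.08/15.999 = 2.3801
Raw ratio (divide by min = 0.7934): Na: 2.0, S: 1.0, O: 3.0
Multiply by 1 to clear fractions: Na: 2.0 ~= 2, S: 1.0 ~= 1, O: 3.0 ~= 3
Reduce by GCD to get the simplest whole-number ratio:

2:1:3


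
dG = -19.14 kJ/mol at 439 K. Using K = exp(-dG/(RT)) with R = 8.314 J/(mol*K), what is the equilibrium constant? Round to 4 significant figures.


dG is in kJ/mol; multiply by 1000 to match R in J/(mol*K).
RT = 8.314 * 439 = 3649.846 J/mol
exponent = -dG*1000 / (RT) = -(-19.14*1000) / 3649.846 = 5.24405687
K = exp(5.24405687)
K = 189.43707, rounded to 4 significant figures:

189.4


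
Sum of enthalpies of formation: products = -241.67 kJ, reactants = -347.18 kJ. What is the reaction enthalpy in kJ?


dH_rxn = sum(dH_f products) - sum(dH_f reactants)
dH_rxn = -241.67 - (-347.18)
dH_rxn = 105.51 kJ:

105.51 kJ


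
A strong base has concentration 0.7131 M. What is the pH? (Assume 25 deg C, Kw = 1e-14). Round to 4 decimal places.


A strong base dissociates completely, so [OH-] equals the given concentration.
pOH = -log10([OH-]) = -log10(0.7131) = 0.14685
pH = 14 - pOH = 14 - 0.14685
pH = 13.85315, rounded to 4 dp:

13.8532


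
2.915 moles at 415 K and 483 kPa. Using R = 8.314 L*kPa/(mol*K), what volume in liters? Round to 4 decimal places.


PV = nRT, solve for V = nRT / P.
nRT = 2.915 * 8.314 * 415 = 10057.6537
V = 10057.6537 / 483
V = 20.82329959 L, rounded to 4 dp:

20.8233 L


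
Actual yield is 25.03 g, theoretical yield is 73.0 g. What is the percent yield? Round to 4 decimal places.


% yield = 100 * actual / theoretical
% yield = 100 * 25.03 / 73.0
% yield = 34.28767123 %, rounded to 4 dp:

34.2877 %


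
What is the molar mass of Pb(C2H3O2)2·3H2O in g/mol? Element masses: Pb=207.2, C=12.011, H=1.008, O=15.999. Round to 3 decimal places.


M = sum(count * atomic_mass) over atoms.
M = 1*207.2 + 4*12.011 + 12*1.008 + 7*15.999
M = 207.2 + 48.044 + 12.096 + 111.993
M = 379.333 g/mol, rounded to 3 dp:

379.333 g/mol


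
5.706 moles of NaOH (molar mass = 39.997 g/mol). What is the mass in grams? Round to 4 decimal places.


mass = n * M
mass = 5.706 * 39.997
mass = 228.222882 g, rounded to 4 dp:

228.2229 g


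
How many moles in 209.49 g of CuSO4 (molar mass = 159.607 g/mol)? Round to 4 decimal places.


n = mass / M
n = 209.49 / 159.607
n = 1.31253642 mol, rounded to 4 dp:

1.3125 mol


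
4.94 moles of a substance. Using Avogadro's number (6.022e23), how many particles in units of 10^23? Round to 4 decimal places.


N = n * NA, then divide by 1e23 for the requested units.
N / 1e23 = n * 6.022
N / 1e23 = 4.94 * 6.022
N / 1e23 = 29.74868, rounded to 4 dp:

29.7487


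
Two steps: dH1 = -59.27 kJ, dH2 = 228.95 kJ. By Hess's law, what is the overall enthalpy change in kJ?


Hess's law: enthalpy is a state function, so add the step enthalpies.
dH_total = dH1 + dH2 = -59.27 + (228.95)
dH_total = 169.68 kJ:

169.68 kJ


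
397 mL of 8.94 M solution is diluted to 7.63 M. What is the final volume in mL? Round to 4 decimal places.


Dilution: M1*V1 = M2*V2, solve for V2.
V2 = M1*V1 / M2
V2 = 8.94 * 397 / 7.63
V2 = 3549.18 / 7.63
V2 = 465.16120577 mL, rounded to 4 dp:

465.1612 mL


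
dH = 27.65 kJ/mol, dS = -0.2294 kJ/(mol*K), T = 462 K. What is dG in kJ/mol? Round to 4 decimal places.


Gibbs: dG = dH - T*dS (consistent units, dS already in kJ/(mol*K)).
T*dS = 462 * -0.2294 = -105.9828
dG = 27.65 - (-105.9828)
dG = 133.6328 kJ/mol, rounded to 4 dp:

133.6328 kJ/mol


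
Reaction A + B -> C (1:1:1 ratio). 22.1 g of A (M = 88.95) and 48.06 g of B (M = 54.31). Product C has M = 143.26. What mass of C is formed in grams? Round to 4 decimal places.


Find moles of each reactant; the smaller value is the limiting reagent in a 1:1:1 reaction, so moles_C equals moles of the limiter.
n_A = mass_A / M_A = 22.1 / 88.95 = 0.248454 mol
n_B = mass_B / M_B = 48.06 / 54.31 = 0.88492 mol
Limiting reagent: A (smaller), n_limiting = 0.248454 mol
mass_C = n_limiting * M_C = 0.248454 * 143.26
mass_C = 35.59352004 g, rounded to 4 dp:

35.5935 g


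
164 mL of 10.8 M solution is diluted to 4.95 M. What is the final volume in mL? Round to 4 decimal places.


Dilution: M1*V1 = M2*V2, solve for V2.
V2 = M1*V1 / M2
V2 = 10.8 * 164 / 4.95
V2 = 1771.2 / 4.95
V2 = 357.81818182 mL, rounded to 4 dp:

357.8182 mL


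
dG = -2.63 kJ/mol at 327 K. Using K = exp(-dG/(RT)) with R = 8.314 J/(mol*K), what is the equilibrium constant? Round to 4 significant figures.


dG is in kJ/mol; multiply by 1000 to match R in J/(mol*K).
RT = 8.314 * 327 = 2718.678 J/mol
exponent = -dG*1000 / (RT) = -(-2.63*1000) / 2718.678 = 0.96738194
K = exp(0.96738194)
K = 2.6310472, rounded to 4 significant figures:

2.631


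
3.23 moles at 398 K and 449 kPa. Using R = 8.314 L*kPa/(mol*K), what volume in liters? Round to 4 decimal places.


PV = nRT, solve for V = nRT / P.
nRT = 3.23 * 8.314 * 398 = 10687.9796
V = 10687.9796 / 449
V = 23.80396347 L, rounded to 4 dp:

23.8040 L


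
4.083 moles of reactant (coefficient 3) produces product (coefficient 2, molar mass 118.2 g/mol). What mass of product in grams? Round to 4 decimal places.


Use the coefficient ratio to convert reactant moles to product moles, then multiply by the product's molar mass.
moles_P = moles_R * (coeff_P / coeff_R) = 4.083 * (2/3) = 2.722
mass_P = moles_P * M_P = 2.722 * 118.2
mass_P = 321.7404 g, rounded to 4 dp:

321.7404 g


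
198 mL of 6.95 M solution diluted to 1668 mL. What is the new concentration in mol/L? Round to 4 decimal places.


Dilution: M1*V1 = M2*V2, solve for M2.
M2 = M1*V1 / V2
M2 = 6.95 * 198 / 1668
M2 = 1376.1 / 1668
M2 = 0.825 mol/L, rounded to 4 dp:

0.8250 mol/L


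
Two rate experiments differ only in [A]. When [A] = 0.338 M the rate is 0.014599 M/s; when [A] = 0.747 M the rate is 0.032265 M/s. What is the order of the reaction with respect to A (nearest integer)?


Rate is proportional to [A]^n, so rate2/rate1 = ([A]2/[A]1)^n. Take logs to solve for n.
rate2/rate1 = 0.032265 / 0.014599 = 2.2101
[A]2/[A]1 = 0.747 / 0.338 = 2.2101
n = ln(2.2101) / ln(2.2101) = 1.0
Nearest integer order:

1


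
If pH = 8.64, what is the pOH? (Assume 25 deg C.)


At 25 deg C, pH + pOH = 14.
pOH = 14 - pH = 14 - 8.64
pOH = 5.36:

5.36


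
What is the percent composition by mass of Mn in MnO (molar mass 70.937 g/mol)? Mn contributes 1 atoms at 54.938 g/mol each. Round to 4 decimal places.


pct = 100 * (n_elem * M_elem) / M_total
mass_contribution = 1 * 54.938 = 54.938 g/mol
pct = 100 * 54.938 / 70.937
pct = 77.44618464 %, rounded to 4 dp:

77.4462 %


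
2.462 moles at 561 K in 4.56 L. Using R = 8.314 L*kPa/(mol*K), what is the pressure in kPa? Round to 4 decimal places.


PV = nRT, solve for P = nRT / V.
nRT = 2.462 * 8.314 * 561 = 11483.1471
P = 11483.1471 / 4.56
P = 2518.23401316 kPa, rounded to 4 dp:

2518.2340 kPa


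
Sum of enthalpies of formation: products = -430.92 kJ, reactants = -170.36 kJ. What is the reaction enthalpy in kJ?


dH_rxn = sum(dH_f products) - sum(dH_f reactants)
dH_rxn = -430.92 - (-170.36)
dH_rxn = -260.56 kJ:

-260.56 kJ


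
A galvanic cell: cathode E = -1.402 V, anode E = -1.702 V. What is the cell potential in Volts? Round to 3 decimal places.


Standard cell potential: E_cell = E_cathode - E_anode.
E_cell = -1.402 - (-1.702)
E_cell = 0.3 V, rounded to 3 dp:

0.300 V


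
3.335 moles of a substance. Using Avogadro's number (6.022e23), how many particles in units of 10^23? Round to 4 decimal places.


N = n * NA, then divide by 1e23 for the requested units.
N / 1e23 = n * 6.022
N / 1e23 = 3.335 * 6.022
N / 1e23 = 20.08337, rounded to 4 dp:

20.0834


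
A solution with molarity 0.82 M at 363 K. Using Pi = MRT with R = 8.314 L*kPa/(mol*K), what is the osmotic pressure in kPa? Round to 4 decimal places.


Osmotic pressure (van't Hoff): Pi = M*R*T.
RT = 8.314 * 363 = 3017.982
Pi = 0.82 * 3017.982
Pi = 2474.74524 kPa, rounded to 4 dp:

2474.7452 kPa


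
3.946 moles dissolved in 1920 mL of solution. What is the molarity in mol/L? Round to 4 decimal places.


Convert volume to liters: V_L = V_mL / 1000.
V_L = 1920 / 1000 = 1.92 L
M = n / V_L = 3.946 / 1.92
M = 2.05520833 mol/L, rounded to 4 dp:

2.0552 mol/L


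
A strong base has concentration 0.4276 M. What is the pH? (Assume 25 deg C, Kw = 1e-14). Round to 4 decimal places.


A strong base dissociates completely, so [OH-] equals the given concentration.
pOH = -log10([OH-]) = -log10(0.4276) = 0.368962
pH = 14 - pOH = 14 - 0.368962
pH = 13.631038, rounded to 4 dp:

13.6310


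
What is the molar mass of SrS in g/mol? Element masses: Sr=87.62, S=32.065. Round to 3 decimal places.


M = sum(count * atomic_mass) over atoms.
M = 1*87.62 + 1*32.065
M = 87.62 + 32.065
M = 119.685 g/mol, rounded to 3 dp:

119.685 g/mol


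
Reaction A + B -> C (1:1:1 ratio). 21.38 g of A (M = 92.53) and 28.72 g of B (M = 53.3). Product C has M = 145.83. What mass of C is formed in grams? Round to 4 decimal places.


Find moles of each reactant; the smaller value is the limiting reagent in a 1:1:1 reaction, so moles_C equals moles of the limiter.
n_A = mass_A / M_A = 21.38 / 92.53 = 0.23106 mol
n_B = mass_B / M_B = 28.72 / 53.3 = 0.538837 mol
Limiting reagent: A (smaller), n_limiting = 0.23106 mol
mass_C = n_limiting * M_C = 0.23106 * 145.83
mass_C = 33.6954798 g, rounded to 4 dp:

33.6955 g


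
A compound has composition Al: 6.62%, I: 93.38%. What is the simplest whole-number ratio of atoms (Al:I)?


Assume 100 g of compound, divide each mass% by atomic mass to get moles, then normalize by the smallest to get a raw atom ratio.
Moles per 100 g: Al: 6.62/26.982 = 0.2453, I: 93.38/126.904 = 0.7358
Raw ratio (divide by min = 0.2453): Al: 1.0, I: 2.999
Multiply by 1 to clear fractions: Al: 1.0 ~= 1, I: 2.999 ~= 3
Reduce by GCD to get the simplest whole-number ratio:

1:3


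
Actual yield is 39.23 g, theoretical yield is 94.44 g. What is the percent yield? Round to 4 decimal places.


% yield = 100 * actual / theoretical
% yield = 100 * 39.23 / 94.44
% yield = 41.53960186 %, rounded to 4 dp:

41.5396 %


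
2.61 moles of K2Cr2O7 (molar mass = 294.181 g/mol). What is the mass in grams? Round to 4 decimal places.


mass = n * M
mass = 2.61 * 294.181
mass = 767.81241 g, rounded to 4 dp:

767.8124 g


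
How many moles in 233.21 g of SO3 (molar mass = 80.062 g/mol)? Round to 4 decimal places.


n = mass / M
n = 233.21 / 80.062
n = 2.91286753 mol, rounded to 4 dp:

2.9129 mol


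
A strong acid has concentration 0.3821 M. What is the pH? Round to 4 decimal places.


A strong acid dissociates completely, so [H+] equals the given concentration.
pH = -log10([H+]) = -log10(0.3821)
pH = 0.41782296, rounded to 4 dp:

0.4178


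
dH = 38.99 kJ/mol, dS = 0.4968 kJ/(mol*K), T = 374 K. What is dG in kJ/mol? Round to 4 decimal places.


Gibbs: dG = dH - T*dS (consistent units, dS already in kJ/(mol*K)).
T*dS = 374 * 0.4968 = 185.8032
dG = 38.99 - (185.8032)
dG = -146.8132 kJ/mol, rounded to 4 dp:

-146.8132 kJ/mol


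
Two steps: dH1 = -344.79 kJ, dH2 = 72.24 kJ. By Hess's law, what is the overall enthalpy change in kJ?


Hess's law: enthalpy is a state function, so add the step enthalpies.
dH_total = dH1 + dH2 = -344.79 + (72.24)
dH_total = -272.55 kJ:

-272.55 kJ


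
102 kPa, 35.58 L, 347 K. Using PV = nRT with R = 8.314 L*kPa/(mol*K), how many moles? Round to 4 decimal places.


PV = nRT, solve for n = PV / (RT).
PV = 102 * 35.58 = 3629.16
RT = 8.314 * 347 = 2884.958
n = 3629.16 / 2884.958
n = 1.25795939 mol, rounded to 4 dp:

1.2580 mol


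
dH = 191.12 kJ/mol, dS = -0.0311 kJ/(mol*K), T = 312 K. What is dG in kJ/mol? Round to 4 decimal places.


Gibbs: dG = dH - T*dS (consistent units, dS already in kJ/(mol*K)).
T*dS = 312 * -0.0311 = -9.7032
dG = 191.12 - (-9.7032)
dG = 200.8232 kJ/mol, rounded to 4 dp:

200.8232 kJ/mol


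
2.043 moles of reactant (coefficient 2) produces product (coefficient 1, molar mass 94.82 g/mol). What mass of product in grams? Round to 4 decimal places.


Use the coefficient ratio to convert reactant moles to product moles, then multiply by the product's molar mass.
moles_P = moles_R * (coeff_P / coeff_R) = 2.043 * (1/2) = 1.0215
mass_P = moles_P * M_P = 1.0215 * 94.82
mass_P = 96.85863 g, rounded to 4 dp:

96.8586 g


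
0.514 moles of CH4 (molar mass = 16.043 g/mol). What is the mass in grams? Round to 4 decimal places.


mass = n * M
mass = 0.514 * 16.043
mass = 8.246102 g, rounded to 4 dp:

8.2461 g


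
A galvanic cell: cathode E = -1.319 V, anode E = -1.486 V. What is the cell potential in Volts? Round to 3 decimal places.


Standard cell potential: E_cell = E_cathode - E_anode.
E_cell = -1.319 - (-1.486)
E_cell = 0.167 V, rounded to 3 dp:

0.167 V


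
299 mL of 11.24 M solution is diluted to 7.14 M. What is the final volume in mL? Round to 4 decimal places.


Dilution: M1*V1 = M2*V2, solve for V2.
V2 = M1*V1 / M2
V2 = 11.24 * 299 / 7.14
V2 = 3360.76 / 7.14
V2 = 470.69467787 mL, rounded to 4 dp:

470.6947 mL


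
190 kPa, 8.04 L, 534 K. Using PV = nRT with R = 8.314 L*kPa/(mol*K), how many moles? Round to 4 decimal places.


PV = nRT, solve for n = PV / (RT).
PV = 190 * 8.04 = 1527.6
RT = 8.314 * 534 = 4439.676
n = 1527.6 / 4439.676
n = 0.34407916 mol, rounded to 4 dp:

0.3441 mol


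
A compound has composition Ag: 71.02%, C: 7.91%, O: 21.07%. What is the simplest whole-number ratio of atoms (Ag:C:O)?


Assume 100 g of compound, divide each mass% by atomic mass to get moles, then normalize by the smallest to get a raw atom ratio.
Moles per 100 g: Ag: 71.02/107.868 = 0.6584, C: 7.91/12.011 = 0.6586, O: 21.07/15.999 = 1.317
Raw ratio (divide by min = 0.6584): Ag: 1.0, C: 1.0, O: 2.0
Multiply by 1 to clear fractions: Ag: 1.0 ~= 1, C: 1.0 ~= 1, O: 2.0 ~= 2
Reduce by GCD to get the simplest whole-number ratio:

1:1:2


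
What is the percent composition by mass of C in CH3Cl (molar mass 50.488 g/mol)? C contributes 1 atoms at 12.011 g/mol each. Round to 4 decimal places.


pct = 100 * (n_elem * M_elem) / M_total
mass_contribution = 1 * 12.011 = 12.011 g/mol
pct = 100 * 12.011 / 50.488
pct = 23.78981144 %, rounded to 4 dp:

23.7898 %


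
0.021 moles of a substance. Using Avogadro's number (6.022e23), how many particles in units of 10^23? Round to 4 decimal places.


N = n * NA, then divide by 1e23 for the requested units.
N / 1e23 = n * 6.022
N / 1e23 = 0.021 * 6.022
N / 1e23 = 0.126462, rounded to 4 dp:

0.1265


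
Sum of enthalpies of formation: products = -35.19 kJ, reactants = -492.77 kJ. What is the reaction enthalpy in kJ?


dH_rxn = sum(dH_f products) - sum(dH_f reactants)
dH_rxn = -35.19 - (-492.77)
dH_rxn = 457.58 kJ:

457.58 kJ


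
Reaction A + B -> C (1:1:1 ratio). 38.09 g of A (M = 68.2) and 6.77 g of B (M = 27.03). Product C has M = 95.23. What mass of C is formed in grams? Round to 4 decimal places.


Find moles of each reactant; the smaller value is the limiting reagent in a 1:1:1 reaction, so moles_C equals moles of the limiter.
n_A = mass_A / M_A = 38.09 / 68.2 = 0.558504 mol
n_B = mass_B / M_B = 6.77 / 27.03 = 0.250462 mol
Limiting reagent: B (smaller), n_limiting = 0.250462 mol
mass_C = n_limiting * M_C = 0.250462 * 95.23
mass_C = 23.85149626 g, rounded to 4 dp:

23.8515 g


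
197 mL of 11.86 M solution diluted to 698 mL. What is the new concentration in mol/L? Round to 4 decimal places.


Dilution: M1*V1 = M2*V2, solve for M2.
M2 = M1*V1 / V2
M2 = 11.86 * 197 / 698
M2 = 2336.42 / 698
M2 = 3.34730659 mol/L, rounded to 4 dp:

3.3473 mol/L


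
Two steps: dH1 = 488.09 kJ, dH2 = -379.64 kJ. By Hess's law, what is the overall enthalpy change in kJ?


Hess's law: enthalpy is a state function, so add the step enthalpies.
dH_total = dH1 + dH2 = 488.09 + (-379.64)
dH_total = 108.45 kJ:

108.45 kJ


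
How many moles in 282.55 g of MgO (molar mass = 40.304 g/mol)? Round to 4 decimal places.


n = mass / M
n = 282.55 / 40.304
n = 7.01047042 mol, rounded to 4 dp:

7.0105 mol


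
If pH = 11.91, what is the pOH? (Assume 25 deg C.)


At 25 deg C, pH + pOH = 14.
pOH = 14 - pH = 14 - 11.91
pOH = 2.09:

2.09


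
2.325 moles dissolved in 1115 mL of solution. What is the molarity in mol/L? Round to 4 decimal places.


Convert volume to liters: V_L = V_mL / 1000.
V_L = 1115 / 1000 = 1.115 L
M = n / V_L = 2.325 / 1.115
M = 2.08520179 mol/L, rounded to 4 dp:

2.0852 mol/L


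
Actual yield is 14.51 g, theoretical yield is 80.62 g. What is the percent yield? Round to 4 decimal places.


% yield = 100 * actual / theoretical
% yield = 100 * 14.51 / 80.62
% yield = 17.99801538 %, rounded to 4 dp:

17.9980 %


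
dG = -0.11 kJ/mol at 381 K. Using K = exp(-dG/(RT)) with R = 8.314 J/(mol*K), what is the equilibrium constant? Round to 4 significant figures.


dG is in kJ/mol; multiply by 1000 to match R in J/(mol*K).
RT = 8.314 * 381 = 3167.634 J/mol
exponent = -dG*1000 / (RT) = -(-0.11*1000) / 3167.634 = 0.03472623
K = exp(0.03472623)
K = 1.0353362, rounded to 4 significant figures:

1.035


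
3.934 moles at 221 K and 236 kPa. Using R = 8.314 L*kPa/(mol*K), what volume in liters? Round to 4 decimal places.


PV = nRT, solve for V = nRT / P.
nRT = 3.934 * 8.314 * 221 = 7228.308
V = 7228.308 / 236
V = 30.62842373 L, rounded to 4 dp:

30.6284 L


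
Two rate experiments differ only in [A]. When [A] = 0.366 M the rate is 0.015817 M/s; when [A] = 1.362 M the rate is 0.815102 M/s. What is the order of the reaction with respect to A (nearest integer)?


Rate is proportional to [A]^n, so rate2/rate1 = ([A]2/[A]1)^n. Take logs to solve for n.
rate2/rate1 = 0.815102 / 0.015817 = 51.5333
[A]2/[A]1 = 1.362 / 0.366 = 3.7213
n = ln(51.5333) / ln(3.7213) = 3.0
Nearest integer order:

3


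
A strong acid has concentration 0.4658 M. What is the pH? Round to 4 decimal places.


A strong acid dissociates completely, so [H+] equals the given concentration.
pH = -log10([H+]) = -log10(0.4658)
pH = 0.33180052, rounded to 4 dp:

0.3318
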